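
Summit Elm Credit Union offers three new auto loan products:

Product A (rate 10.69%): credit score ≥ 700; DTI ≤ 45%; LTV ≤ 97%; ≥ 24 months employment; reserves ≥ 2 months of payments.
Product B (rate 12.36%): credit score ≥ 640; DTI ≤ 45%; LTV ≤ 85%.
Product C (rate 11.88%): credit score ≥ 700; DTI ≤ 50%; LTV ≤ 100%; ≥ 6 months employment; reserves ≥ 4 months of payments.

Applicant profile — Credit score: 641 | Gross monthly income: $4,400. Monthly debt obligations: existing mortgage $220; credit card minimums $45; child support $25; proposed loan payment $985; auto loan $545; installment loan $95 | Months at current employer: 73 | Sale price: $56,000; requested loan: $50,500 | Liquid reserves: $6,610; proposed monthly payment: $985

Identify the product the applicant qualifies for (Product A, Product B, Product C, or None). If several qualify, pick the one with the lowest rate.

None

Total debts = (220 + 45 + 25 + 985 + 545 + 95) = 1,915; DTI = 1,915/4,400 = 43.5%.
LTV = 50,500/56,000 = 90.2%.
Reserves = 6,610/985 = 6.7 months.
Product A: score 641 < 700; DTI 43.5% ≤ 45%; LTV 90.2% ≤ 97%; employment 73 ≥ 24 mo; reserves 6.7 ≥ 2 mo → does not qualify.
Product B: score 641 ≥ 640; DTI 43.5% ≤ 45%; LTV 90.2% > 85% → does not qualify.
Product C: score 641 < 700; DTI 43.5% ≤ 50%; LTV 90.2% ≤ 100%; employment 73 ≥ 6 mo; reserves 6.7 ≥ 4 mo → does not qualify.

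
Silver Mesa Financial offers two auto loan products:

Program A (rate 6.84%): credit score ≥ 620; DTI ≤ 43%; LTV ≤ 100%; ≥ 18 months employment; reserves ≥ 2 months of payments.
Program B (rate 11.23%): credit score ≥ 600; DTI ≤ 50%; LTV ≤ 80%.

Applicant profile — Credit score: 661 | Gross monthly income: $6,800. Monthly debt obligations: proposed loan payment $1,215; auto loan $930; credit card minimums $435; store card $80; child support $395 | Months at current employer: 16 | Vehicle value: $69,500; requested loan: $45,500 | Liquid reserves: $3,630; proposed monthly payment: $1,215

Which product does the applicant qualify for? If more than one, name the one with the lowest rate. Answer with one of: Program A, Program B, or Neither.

Total debts = (1,215 + 930 + 435 + 80 + 395) = 3,055; DTI = 3,055/6,800 = 44.9%.
LTV = 45,500/69,500 = 65.5%.
Reserves = 3,630/1,215 = 3.0 months.
Program A: score 661 ≥ 620; DTI 44.9% > 43%; LTV 65.5% ≤ 100%; employment 16 < 18 mo; reserves 3.0 ≥ 2 mo → does not qualify.
Program B: score 661 ≥ 600; DTI 44.9% ≤ 50%; LTV 65.5% ≤ 80% → qualifies.

Program B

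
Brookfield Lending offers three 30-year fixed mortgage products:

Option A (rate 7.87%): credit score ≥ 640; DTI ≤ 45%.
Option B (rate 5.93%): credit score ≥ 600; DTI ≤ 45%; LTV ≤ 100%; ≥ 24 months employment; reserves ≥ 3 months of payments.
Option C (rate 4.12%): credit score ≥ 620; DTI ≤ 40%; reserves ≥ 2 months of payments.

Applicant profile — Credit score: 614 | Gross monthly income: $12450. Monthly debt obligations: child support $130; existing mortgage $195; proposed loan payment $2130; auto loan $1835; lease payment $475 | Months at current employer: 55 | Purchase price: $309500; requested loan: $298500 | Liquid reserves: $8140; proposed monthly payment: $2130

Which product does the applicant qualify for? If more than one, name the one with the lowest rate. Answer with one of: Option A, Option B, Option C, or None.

Total debts = (130 + 195 + 2,130 + 1,835 + 475) = 4,765; DTI = 4,765/12,450 = 38.3%.
LTV = 298,500/309,500 = 96.4%.
Reserves = 8,140/2,130 = 3.8 months.
Option A: score 614 < 640; DTI 38.3% ≤ 45% → does not qualify.
Option B: score 614 ≥ 600; DTI 38.3% ≤ 45%; LTV 96.4% ≤ 100%; employment 55 ≥ 24 mo; reserves 3.8 ≥ 3 mo → qualifies.
Option C: score 614 < 620; DTI 38.3% ≤ 40%; reserves 3.8 ≥ 2 mo → does not qualify.

Option B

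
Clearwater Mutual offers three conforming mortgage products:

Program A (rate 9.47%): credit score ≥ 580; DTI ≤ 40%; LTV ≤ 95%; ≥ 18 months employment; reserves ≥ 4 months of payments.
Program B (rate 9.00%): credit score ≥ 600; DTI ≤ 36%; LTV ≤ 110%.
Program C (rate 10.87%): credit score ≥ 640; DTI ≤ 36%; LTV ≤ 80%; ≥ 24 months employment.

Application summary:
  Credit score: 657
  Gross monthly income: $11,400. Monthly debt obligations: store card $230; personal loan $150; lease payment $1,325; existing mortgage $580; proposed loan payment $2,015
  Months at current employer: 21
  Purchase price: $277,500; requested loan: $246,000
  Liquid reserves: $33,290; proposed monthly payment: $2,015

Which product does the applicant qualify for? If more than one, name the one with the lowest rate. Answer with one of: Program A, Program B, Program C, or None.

Total debts = (230 + 150 + 1,325 + 580 + 2,015) = 4,300; DTI = 4,300/11,400 = 37.7%.
LTV = 246,000/277,500 = 88.6%.
Reserves = 33,290/2,015 = 16.5 months.
Program A: score 657 ≥ 580; DTI 37.7% ≤ 40%; LTV 88.6% ≤ 95%; employment 21 ≥ 18 mo; reserves 16.5 ≥ 4 mo → qualifies.
Program B: score 657 ≥ 600; DTI 37.7% > 36%; LTV 88.6% ≤ 110% → does not qualify.
Program C: score 657 ≥ 640; DTI 37.7% > 36%; LTV 88.6% > 80%; employment 21 < 24 mo → does not qualify.

Program A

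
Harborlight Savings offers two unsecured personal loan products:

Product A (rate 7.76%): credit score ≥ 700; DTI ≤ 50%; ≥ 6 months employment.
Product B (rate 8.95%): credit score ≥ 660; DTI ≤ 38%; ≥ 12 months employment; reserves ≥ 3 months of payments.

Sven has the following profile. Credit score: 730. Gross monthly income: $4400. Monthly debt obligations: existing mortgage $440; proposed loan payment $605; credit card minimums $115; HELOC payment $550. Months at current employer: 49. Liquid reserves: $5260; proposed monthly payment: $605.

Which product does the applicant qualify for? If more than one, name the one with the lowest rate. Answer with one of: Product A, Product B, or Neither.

Product A

Total debts = (440 + 605 + 115 + 550) = 1,710; DTI = 1,710/4,400 = 38.9%.
Reserves = 5,260/605 = 8.7 months.
Product A: score 730 ≥ 700; DTI 38.9% ≤ 50%; employment 49 ≥ 6 mo → qualifies.
Product B: score 730 ≥ 660; DTI 38.9% > 38%; employment 49 ≥ 12 mo; reserves 8.7 ≥ 3 mo → does not qualify.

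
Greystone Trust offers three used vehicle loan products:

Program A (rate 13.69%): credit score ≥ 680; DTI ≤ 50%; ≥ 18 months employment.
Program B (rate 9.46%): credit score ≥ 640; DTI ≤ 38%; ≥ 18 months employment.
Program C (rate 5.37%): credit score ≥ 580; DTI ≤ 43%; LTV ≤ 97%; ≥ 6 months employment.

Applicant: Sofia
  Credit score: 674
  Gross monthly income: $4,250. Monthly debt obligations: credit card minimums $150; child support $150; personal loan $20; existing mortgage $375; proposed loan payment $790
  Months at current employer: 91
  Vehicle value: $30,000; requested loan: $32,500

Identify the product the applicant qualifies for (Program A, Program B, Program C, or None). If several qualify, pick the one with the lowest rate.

Total debts = (150 + 150 + 20 + 375 + 790) = 1,485; DTI = 1,485/4,250 = 34.9%.
LTV = 32,500/30,000 = 108.3%.
Program A: score 674 < 680; DTI 34.9% ≤ 50%; employment 91 ≥ 18 mo → does not qualify.
Program B: score 674 ≥ 640; DTI 34.9% ≤ 38%; employment 91 ≥ 18 mo → qualifies.
Program C: score 674 ≥ 580; DTI 34.9% ≤ 43%; LTV 108.3% > 97%; employment 91 ≥ 6 mo → does not qualify.

Program B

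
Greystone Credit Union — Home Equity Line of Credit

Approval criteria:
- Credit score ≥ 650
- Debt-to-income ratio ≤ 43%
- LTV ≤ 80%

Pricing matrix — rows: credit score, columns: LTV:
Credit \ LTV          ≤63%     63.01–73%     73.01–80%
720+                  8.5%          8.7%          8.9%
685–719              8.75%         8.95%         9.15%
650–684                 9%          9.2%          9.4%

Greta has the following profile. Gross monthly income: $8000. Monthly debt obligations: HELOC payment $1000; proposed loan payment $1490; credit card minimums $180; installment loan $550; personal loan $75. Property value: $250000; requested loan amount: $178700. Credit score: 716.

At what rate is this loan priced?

Credit score 716 ≥ 650; Total monthly debts = (1,000 + 1,490 + 180 + 550 + 75) = 3,295. DTI: 3,295 ÷ 8,000 = 41.2%, within the 43% cap
LTV: 178,700 ÷ 250,000 = 71.5%, within 80% cap
Row: 716 falls in 685–719. Column: 71.5% falls in 63.01–73%. Rate = 8.95%.

8.95%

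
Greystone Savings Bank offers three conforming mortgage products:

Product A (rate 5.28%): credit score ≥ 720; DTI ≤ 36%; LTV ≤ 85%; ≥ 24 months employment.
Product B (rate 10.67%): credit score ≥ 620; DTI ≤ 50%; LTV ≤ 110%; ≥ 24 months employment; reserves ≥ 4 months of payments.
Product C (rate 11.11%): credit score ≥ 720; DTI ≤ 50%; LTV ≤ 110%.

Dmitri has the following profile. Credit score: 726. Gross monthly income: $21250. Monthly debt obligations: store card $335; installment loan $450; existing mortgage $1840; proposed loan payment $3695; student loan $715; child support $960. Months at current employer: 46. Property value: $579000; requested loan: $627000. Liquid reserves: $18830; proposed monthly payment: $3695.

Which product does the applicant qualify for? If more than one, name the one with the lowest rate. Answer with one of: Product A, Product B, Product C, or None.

Total debts = (335 + 450 + 1,840 + 3,695 + 715 + 960) = 7,995; DTI = 7,995/21,250 = 37.6%.
LTV = 627,000/579,000 = 108.3%.
Reserves = 18,830/3,695 = 5.1 months.
Product A: score 726 ≥ 720; DTI 37.6% > 36%; LTV 108.3% > 85%; employment 46 ≥ 24 mo → does not qualify.
Product B: score 726 ≥ 620; DTI 37.6% ≤ 50%; LTV 108.3% ≤ 110%; employment 46 ≥ 24 mo; reserves 5.1 ≥ 4 mo → qualifies.
Product C: score 726 ≥ 720; DTI 37.6% ≤ 50%; LTV 108.3% ≤ 110% → qualifies.
Qualifying: Product B, Product C. Lowest rate is 10.67% → Product B.

Product B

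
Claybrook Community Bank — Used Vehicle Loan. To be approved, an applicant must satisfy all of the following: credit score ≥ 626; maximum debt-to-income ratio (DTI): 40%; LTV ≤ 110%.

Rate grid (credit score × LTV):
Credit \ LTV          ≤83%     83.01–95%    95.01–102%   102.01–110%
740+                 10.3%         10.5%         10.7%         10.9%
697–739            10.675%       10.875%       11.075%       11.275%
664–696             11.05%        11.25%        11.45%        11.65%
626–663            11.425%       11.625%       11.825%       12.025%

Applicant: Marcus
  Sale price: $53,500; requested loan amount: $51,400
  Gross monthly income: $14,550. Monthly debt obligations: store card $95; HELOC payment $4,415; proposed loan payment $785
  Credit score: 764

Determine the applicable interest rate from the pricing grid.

Credit score 764 ≥ 626; Total monthly debts = (95 + 4,415 + 785) = 5,295. DTI = 5,295/14,550 = 36.4% ≤ 40%
LTV: 51,400 ÷ 53,500 = 96.1%, within 110% cap
Row: 764 falls in 740+. Column: 96.1% falls in 95.01–102%. Rate = 10.7%.

10.7%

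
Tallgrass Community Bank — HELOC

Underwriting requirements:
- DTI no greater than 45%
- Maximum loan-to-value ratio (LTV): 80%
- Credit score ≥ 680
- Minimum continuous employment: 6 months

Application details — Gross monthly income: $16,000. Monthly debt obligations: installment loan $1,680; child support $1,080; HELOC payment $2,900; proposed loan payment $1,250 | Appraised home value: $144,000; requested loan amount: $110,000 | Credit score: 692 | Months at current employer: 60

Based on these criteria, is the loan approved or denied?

Approved

Total monthly debts = (1,680 + 1,080 + 2,900 + 1,250) = 6,910. Debt-to-income = 6,910/16,000 = 43.2% — meets 45% limit
LTV: 110,000 ÷ 144,000 = 76.4%, within 80% cap
Credit score 692 ≥ 680 (meets)
Employment 60 ≥ 6 months
All criteria satisfied.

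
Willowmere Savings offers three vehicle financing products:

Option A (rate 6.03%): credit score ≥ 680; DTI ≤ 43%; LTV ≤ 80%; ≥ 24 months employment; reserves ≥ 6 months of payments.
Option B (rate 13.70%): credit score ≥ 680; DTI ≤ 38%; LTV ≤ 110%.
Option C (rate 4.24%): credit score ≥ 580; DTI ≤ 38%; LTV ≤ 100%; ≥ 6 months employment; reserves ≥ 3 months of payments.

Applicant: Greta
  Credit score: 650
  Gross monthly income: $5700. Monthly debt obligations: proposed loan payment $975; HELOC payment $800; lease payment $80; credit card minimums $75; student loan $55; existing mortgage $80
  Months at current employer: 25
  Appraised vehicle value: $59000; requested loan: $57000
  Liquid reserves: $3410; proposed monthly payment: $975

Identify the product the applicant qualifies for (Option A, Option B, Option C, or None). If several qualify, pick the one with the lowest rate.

Total debts = (975 + 800 + 80 + 75 + 55 + 80) = 2,065; DTI = 2,065/5,700 = 36.2%.
LTV = 57,000/59,000 = 96.6%.
Reserves = 3,410/975 = 3.5 months.
Option A: score 650 < 680; DTI 36.2% ≤ 43%; LTV 96.6% > 80%; employment 25 ≥ 24 mo; reserves 3.5 < 6 mo → does not qualify.
Option B: score 650 < 680; DTI 36.2% ≤ 38%; LTV 96.6% ≤ 110% → does not qualify.
Option C: score 650 ≥ 580; DTI 36.2% ≤ 38%; LTV 96.6% ≤ 100%; employment 25 ≥ 6 mo; reserves 3.5 ≥ 3 mo → qualifies.

Option C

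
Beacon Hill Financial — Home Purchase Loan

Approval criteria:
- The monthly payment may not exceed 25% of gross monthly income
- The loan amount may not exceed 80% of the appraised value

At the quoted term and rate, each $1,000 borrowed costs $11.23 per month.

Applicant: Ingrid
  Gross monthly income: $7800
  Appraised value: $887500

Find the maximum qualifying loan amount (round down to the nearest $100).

$173,600

Payment cap: 25% × $7,800 = $1,950/month.
At $11.23 per $1,000, that supports 1,950/11.23 × 1,000 ≈ $173,642 → $173,600.
LTV cap: 80% × $887,500 = $710,000 → $710,000.
Binding constraint: payment-to-income.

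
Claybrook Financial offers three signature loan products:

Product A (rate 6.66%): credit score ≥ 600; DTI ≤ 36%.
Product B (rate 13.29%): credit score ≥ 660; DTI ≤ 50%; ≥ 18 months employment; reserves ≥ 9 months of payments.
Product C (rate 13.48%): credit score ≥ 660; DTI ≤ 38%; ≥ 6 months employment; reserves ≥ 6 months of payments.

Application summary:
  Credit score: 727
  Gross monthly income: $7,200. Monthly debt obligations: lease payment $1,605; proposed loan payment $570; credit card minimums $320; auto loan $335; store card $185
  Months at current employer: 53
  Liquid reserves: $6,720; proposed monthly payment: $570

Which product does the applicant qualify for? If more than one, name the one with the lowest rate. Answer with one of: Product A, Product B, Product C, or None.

Product B

Total debts = (1,605 + 570 + 320 + 335 + 185) = 3,015; DTI = 3,015/7,200 = 41.9%.
Reserves = 6,720/570 = 11.8 months.
Product A: score 727 ≥ 600; DTI 41.9% > 36% → does not qualify.
Product B: score 727 ≥ 660; DTI 41.9% ≤ 50%; employment 53 ≥ 18 mo; reserves 11.8 ≥ 9 mo → qualifies.
Product C: score 727 ≥ 660; DTI 41.9% > 38%; employment 53 ≥ 6 mo; reserves 11.8 ≥ 6 mo → does not qualify.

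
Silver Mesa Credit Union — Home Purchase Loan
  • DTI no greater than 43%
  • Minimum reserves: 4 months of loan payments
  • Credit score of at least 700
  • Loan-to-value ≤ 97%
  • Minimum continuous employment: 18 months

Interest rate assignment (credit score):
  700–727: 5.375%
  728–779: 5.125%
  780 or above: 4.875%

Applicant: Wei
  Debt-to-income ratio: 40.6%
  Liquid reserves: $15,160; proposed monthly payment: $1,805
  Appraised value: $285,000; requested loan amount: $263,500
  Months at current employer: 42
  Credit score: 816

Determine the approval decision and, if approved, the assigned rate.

Credit score 816 ≥ 700 (meets minimum)
LTV = 263,500/285,000 = 92.5% ≤ 97%
Debt-to-income 40.6% vs 43% cap — pass
Reserves = 15,160/1,805 = 8.4 months ≥ 4
Employment 42 ≥ 18 months
All requirements met. Score 816 falls in the 780 or above tier → 4.875%.

Approved at 4.875%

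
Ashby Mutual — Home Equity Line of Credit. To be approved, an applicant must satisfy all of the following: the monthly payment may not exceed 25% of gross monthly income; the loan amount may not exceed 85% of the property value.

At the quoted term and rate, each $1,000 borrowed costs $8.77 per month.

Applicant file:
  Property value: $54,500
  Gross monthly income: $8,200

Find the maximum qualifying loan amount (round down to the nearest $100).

Payment cap: 25% × $8,200 = $2,050/month.
At $8.77 per $1,000, that supports 2,050/8.77 × 1,000 ≈ $233,751 → $233,700.
LTV cap: 85% × $54,500 = $46,325 → $46,300.
Binding constraint: loan-to-value.

$46,300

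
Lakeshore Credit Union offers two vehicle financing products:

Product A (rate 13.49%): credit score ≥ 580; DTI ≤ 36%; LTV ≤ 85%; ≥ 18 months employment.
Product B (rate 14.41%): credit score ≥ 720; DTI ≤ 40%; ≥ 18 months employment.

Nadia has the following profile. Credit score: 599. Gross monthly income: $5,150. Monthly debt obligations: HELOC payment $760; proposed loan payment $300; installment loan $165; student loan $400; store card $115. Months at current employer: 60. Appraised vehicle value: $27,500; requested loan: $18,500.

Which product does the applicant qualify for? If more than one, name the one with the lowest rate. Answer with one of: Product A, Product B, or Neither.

Total debts = (760 + 300 + 165 + 400 + 115) = 1,740; DTI = 1,740/5,150 = 33.8%.
LTV = 18,500/27,500 = 67.3%.
Product A: score 599 ≥ 580; DTI 33.8% ≤ 36%; LTV 67.3% ≤ 85%; employment 60 ≥ 18 mo → qualifies.
Product B: score 599 < 720; DTI 33.8% ≤ 40%; employment 60 ≥ 18 mo → does not qualify.

Product A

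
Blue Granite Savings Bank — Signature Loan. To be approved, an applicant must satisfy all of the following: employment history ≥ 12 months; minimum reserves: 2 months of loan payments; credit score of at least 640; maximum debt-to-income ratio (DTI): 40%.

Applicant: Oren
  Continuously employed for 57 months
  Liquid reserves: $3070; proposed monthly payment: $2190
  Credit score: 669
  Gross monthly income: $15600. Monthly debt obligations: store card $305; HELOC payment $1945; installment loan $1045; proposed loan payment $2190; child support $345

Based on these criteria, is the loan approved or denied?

Denied

Employment 57 ≥ 12 months
Liquid reserves cover 3,070/2,190 = 1.4 months — < 2 required
Credit score 669 ≥ 640 (meets)
Total monthly debts = (305 + 1,945 + 1,045 + 2,190 + 345) = 5,830. DTI = 5,830/15,600 = 37.4% ≤ 40%
Fails on reserves.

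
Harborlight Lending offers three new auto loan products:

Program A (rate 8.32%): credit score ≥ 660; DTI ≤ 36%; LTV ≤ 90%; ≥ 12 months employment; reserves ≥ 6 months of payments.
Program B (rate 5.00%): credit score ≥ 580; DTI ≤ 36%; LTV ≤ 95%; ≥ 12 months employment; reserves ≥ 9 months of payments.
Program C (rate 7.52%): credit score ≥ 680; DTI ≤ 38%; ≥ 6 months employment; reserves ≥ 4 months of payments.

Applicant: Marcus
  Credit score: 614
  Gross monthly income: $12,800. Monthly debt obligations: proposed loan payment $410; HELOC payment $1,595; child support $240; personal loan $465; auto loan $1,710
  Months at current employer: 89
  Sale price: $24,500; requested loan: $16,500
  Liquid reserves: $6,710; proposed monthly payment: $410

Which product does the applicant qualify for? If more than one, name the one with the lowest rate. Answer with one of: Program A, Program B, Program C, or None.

Program B

Total debts = (410 + 1,595 + 240 + 465 + 1,710) = 4,420; DTI = 4,420/12,800 = 34.5%.
LTV = 16,500/24,500 = 67.3%.
Reserves = 6,710/410 = 16.4 months.
Program A: score 614 < 660; DTI 34.5% ≤ 36%; LTV 67.3% ≤ 90%; employment 89 ≥ 12 mo; reserves 16.4 ≥ 6 mo → does not qualify.
Program B: score 614 ≥ 580; DTI 34.5% ≤ 36%; LTV 67.3% ≤ 95%; employment 89 ≥ 12 mo; reserves 16.4 ≥ 9 mo → qualifies.
Program C: score 614 < 680; DTI 34.5% ≤ 38%; employment 89 ≥ 6 mo; reserves 16.4 ≥ 4 mo → does not qualify.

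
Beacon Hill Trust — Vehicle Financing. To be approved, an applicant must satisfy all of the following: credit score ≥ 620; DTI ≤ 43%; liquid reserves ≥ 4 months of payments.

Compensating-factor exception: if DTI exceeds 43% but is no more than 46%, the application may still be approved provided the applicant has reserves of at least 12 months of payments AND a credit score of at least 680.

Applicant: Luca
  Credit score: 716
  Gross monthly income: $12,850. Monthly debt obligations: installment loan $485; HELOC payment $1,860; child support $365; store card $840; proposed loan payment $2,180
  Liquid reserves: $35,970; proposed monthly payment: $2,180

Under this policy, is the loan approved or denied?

Approved

Credit score 716 ≥ 620 (meets base)
Total debts = (485 + 1,860 + 365 + 840 + 2,180) = 5,730. DTI = 5,730/12,850 = 44.6% > 43% — standard DTI limit exceeded.
Reserves: 35,970 ÷ 2,180 = 16.5 months (meets 4-month minimum)
DTI 44.6% is within the 43%–46% exception band; checking compensating factors.
Reserves 16.5 ≥ 12 months; credit score 716 ≥ 680.
Both override conditions satisfied; DTI exception granted.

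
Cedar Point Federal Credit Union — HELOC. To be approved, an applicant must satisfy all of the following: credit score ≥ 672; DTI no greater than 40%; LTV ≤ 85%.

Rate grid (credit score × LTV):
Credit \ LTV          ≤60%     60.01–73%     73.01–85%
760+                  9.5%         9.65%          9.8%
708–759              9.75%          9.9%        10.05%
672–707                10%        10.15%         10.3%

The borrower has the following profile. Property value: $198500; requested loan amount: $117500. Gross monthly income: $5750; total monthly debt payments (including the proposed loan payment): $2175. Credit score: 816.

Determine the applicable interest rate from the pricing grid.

9.5%

Credit score 816 ≥ 672; Debt-to-income = 2,175/5,750 = 37.8% — meets 40% limit
Loan-to-value = 117,500/198,500 = 59.2% — pass (85% max)
Credit 816 → row 760+; LTV 59.2% → column ≤60%. Grid cell → 9.5%.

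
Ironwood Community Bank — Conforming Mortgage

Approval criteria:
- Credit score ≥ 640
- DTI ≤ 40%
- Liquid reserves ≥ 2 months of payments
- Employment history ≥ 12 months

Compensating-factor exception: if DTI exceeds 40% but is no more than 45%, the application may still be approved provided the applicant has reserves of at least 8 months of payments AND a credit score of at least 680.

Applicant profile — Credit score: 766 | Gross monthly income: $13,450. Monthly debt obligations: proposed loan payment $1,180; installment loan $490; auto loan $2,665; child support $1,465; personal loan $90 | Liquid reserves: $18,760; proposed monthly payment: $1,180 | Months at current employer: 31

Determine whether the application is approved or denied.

Approved

Credit score 766 ≥ 640 (meets base)
Total debts = (1,180 + 490 + 2,665 + 1,465 + 90) = 5,890. DTI = 5,890/13,450 = 43.8% > 40% — standard DTI limit exceeded.
Reserves: 18,760 ÷ 1,180 = 15.9 months (meets 2-month minimum)
Employment 31 ≥ 12 months
43.8% falls in the override range (40%–45%), so the compensating-factor test applies.
Override check — reserves: 15.9 mo (ok); score: 766 (ok).
Both compensating conditions met → exception applies.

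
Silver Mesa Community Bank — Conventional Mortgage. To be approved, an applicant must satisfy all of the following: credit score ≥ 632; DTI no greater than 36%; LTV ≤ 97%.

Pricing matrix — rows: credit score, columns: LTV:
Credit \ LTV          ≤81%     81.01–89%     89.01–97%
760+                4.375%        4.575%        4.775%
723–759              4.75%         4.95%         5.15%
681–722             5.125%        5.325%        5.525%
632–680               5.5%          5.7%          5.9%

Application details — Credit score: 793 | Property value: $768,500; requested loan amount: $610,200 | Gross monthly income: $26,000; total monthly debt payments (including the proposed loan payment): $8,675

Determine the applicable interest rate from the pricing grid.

Credit score 793 ≥ 632; Debt-to-income = 8,675/26,000 = 33.4% — meets 36% limit
LTV = 610,200/768,500 = 79.4% ≤ 97%
Credit 793 → row 760+; LTV 79.4% → column ≤81%. Grid cell → 4.375%.

4.375%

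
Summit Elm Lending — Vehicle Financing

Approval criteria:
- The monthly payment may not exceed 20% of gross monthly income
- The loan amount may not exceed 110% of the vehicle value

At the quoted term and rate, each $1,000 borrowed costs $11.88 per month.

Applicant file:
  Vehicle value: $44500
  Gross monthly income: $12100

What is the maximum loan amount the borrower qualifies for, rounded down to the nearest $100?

Payment cap: 20% × $12,100 = $2,420/month.
At $11.88 per $1,000, that supports 2,420/11.88 × 1,000 ≈ $203,703 → $203,700.
LTV cap: 110% × $44,500 = $48,950 → $48,900.
Binding constraint: loan-to-value.

$48,900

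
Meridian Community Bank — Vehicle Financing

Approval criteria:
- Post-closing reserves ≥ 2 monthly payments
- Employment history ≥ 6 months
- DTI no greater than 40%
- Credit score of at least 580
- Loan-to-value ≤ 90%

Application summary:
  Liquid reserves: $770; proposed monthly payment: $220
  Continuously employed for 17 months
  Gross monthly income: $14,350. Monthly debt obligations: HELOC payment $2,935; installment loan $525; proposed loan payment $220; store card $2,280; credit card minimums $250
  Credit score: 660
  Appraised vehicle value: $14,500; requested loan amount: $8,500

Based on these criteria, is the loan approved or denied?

Reserves = 770/220 = 3.5 months ≥ 2
Employment 17 ≥ 6 months
Total monthly debts = (2,935 + 525 + 220 + 2,280 + 250) = 6,210. DTI: 6,210 ÷ 14,350 = 43.3%, exceeds the 40% cap
Credit score 660 ≥ 580 (meets)
Loan-to-value = 8,500/14,500 = 58.6% — pass (90% max)
Fails on DTI.

Denied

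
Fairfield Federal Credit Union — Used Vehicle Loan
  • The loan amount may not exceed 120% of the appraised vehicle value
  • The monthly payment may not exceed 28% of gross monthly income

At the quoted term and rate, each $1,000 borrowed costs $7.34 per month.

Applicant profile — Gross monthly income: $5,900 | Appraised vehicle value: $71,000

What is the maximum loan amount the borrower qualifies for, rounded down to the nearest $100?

$85,200

Payment cap: 28% × $5,900 = $1,652/month.
At $7.34 per $1,000, that supports 1,652/7.34 × 1,000 ≈ $225,068 → $225,000.
LTV cap: 120% × $71,000 = $85,200 → $85,200.
Binding constraint: loan-to-value.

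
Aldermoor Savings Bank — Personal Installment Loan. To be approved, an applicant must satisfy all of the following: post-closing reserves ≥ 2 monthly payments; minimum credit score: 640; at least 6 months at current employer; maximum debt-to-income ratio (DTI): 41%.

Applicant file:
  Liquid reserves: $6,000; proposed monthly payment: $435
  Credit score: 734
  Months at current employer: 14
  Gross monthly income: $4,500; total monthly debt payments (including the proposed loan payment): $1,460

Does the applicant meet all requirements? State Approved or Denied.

Reserves = 6,000/435 = 13.8 months ≥ 2
Credit score 734 ≥ 640 (meets)
Employment 14 ≥ 6 months
DTI: 1,460 ÷ 4,500 = 32.4%, within the 41% cap
All criteria satisfied.

Approved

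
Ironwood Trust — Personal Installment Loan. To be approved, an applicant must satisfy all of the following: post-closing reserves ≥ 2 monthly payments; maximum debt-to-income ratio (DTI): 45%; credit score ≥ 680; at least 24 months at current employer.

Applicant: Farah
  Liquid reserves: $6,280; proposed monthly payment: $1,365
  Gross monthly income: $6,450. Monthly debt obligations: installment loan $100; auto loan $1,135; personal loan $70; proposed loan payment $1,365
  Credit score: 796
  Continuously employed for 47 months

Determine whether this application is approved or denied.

Liquid reserves cover 6,280/1,365 = 4.6 months — ≥ 2 required
Total monthly debts = (100 + 1,135 + 70 + 1,365) = 2,670. DTI = 2,670/6,450 = 41.4% ≤ 45%
Credit score 796 ≥ 680 (meets)
Employment 47 ≥ 24 months
All criteria satisfied.

Approved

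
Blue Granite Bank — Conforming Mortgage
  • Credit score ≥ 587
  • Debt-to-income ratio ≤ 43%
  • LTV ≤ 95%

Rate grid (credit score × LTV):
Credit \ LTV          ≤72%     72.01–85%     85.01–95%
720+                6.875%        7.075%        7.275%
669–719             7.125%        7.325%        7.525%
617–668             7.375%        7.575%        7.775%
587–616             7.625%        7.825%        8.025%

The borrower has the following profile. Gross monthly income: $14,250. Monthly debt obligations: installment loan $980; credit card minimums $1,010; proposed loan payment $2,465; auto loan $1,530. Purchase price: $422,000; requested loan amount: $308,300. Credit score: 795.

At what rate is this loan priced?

7.075%

Credit score 795 ≥ 587; Total monthly debts = (980 + 1,010 + 2,465 + 1,530) = 5,985. DTI = 5,985/14,250 = 42% ≤ 43%
LTV: 308,300 ÷ 422,000 = 73.1%, within 95% cap
Row: 795 falls in 720+. Column: 73.1% falls in 72.01–85%. Rate = 7.075%.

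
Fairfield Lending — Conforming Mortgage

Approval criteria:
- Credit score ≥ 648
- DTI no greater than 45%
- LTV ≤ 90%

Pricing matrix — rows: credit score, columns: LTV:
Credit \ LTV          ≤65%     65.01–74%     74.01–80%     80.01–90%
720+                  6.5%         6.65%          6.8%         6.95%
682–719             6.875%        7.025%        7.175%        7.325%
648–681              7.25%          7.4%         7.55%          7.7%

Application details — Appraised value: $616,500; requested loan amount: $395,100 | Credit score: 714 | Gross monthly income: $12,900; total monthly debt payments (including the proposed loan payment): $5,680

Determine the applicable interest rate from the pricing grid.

6.875%

Credit score 714 ≥ 648; DTI: 5,680 ÷ 12,900 = 44%, within the 45% cap
Loan-to-value = 395,100/616,500 = 64.1% — pass (90% max)
Score 714 is in the 682–719 band; LTV 64.1% is in the ≤65% band → 6.875%.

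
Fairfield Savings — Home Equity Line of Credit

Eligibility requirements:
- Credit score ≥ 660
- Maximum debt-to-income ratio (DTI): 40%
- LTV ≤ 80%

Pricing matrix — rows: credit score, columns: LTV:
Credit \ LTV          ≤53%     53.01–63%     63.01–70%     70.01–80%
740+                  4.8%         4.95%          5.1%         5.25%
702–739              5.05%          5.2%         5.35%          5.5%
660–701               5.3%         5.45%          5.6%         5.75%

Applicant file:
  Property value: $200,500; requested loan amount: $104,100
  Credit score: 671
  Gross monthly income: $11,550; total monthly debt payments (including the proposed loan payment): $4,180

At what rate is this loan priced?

Credit score 671 ≥ 660; Debt-to-income = 4,180/11,550 = 36.2% — meets 40% limit
Loan-to-value = 104,100/200,500 = 51.9% — pass (80% max)
Credit 671 → row 660–701; LTV 51.9% → column ≤53%. Grid cell → 5.3%.

5.3%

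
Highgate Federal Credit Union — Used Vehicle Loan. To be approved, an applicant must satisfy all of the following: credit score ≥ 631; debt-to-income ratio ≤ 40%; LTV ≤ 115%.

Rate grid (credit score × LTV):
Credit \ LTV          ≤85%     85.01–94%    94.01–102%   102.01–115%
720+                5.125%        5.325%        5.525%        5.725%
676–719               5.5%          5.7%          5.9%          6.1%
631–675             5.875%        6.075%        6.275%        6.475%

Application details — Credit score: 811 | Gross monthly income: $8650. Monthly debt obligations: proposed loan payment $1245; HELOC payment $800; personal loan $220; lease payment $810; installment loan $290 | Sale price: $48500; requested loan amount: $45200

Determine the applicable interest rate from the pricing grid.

Credit score 811 ≥ 631; Total monthly debts = (1,245 + 800 + 220 + 810 + 290) = 3,365. DTI = 3,365/8,650 = 38.9% ≤ 40%
LTV: 45,200 ÷ 48,500 = 93.2%, within 115% cap
Score 811 is in the 720+ band; LTV 93.2% is in the 85.01–94% band → 5.325%.

5.325%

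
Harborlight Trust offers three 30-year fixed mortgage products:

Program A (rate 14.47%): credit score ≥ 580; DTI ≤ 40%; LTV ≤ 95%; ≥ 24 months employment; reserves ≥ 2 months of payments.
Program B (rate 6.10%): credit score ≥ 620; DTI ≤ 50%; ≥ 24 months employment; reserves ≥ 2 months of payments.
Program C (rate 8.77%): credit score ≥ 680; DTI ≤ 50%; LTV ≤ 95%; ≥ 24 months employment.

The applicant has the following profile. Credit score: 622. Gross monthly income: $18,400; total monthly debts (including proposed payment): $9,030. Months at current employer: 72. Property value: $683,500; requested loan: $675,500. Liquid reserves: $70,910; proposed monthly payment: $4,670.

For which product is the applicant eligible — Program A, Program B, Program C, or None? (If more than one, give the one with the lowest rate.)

Program B

DTI = 9,030/18,400 = 49.1%.
LTV = 675,500/683,500 = 98.8%.
Reserves = 70,910/4,670 = 15.2 months.
Program A: score 622 ≥ 580; DTI 49.1% > 40%; LTV 98.8% > 95%; employment 72 ≥ 24 mo; reserves 15.2 ≥ 2 mo → does not qualify.
Program B: score 622 ≥ 620; DTI 49.1% ≤ 50%; employment 72 ≥ 24 mo; reserves 15.2 ≥ 2 mo → qualifies.
Program C: score 622 < 680; DTI 49.1% ≤ 50%; LTV 98.8% > 95%; employment 72 ≥ 24 mo → does not qualify.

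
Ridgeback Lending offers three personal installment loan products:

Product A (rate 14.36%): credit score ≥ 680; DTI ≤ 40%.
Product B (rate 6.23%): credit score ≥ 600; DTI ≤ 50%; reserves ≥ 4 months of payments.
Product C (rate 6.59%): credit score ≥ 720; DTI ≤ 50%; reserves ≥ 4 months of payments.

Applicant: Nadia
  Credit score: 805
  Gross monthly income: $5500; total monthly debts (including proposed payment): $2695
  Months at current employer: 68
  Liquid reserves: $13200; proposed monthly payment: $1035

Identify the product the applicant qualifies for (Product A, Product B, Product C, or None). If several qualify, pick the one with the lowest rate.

DTI = 2,695/5,500 = 49%.
Reserves = 13,200/1,035 = 12.8 months.
Product A: score 805 ≥ 680; DTI 49% > 40% → does not qualify.
Product B: score 805 ≥ 600; DTI 49% ≤ 50%; reserves 12.8 ≥ 4 mo → qualifies.
Product C: score 805 ≥ 720; DTI 49% ≤ 50%; reserves 12.8 ≥ 4 mo → qualifies.
Qualifying: Product B, Product C. Lowest rate is 6.23% → Product B.

Product B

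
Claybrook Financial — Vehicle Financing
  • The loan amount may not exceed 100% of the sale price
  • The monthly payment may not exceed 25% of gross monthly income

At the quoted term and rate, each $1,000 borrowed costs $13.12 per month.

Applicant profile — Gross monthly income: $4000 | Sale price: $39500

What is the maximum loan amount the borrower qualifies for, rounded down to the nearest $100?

Payment cap: 25% × $4,000 = $1,000/month.
At $13.12 per $1,000, that supports 1,000/13.12 × 1,000 ≈ $76,219 → $76,200.
LTV cap: 100% × $39,500 = $39,500 → $39,500.
Binding constraint: loan-to-value.

$39,500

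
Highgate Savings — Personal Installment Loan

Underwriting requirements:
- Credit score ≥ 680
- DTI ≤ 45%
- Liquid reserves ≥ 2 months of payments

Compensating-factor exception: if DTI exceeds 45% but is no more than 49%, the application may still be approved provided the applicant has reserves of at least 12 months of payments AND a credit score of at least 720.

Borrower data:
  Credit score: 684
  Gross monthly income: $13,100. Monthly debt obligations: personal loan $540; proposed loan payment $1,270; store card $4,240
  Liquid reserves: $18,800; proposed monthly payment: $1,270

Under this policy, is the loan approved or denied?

Denied

Credit score 684 ≥ 680 (meets base)
Total debts = (540 + 1,270 + 4,240) = 6,050. DTI = 6,050/13,100 = 46.2% > 45% — standard DTI limit exceeded.
Reserves = 18,800/1,270 = 14.8 months ≥ 2
46.2% falls in the override range (45%–49%), so the compensating-factor test applies.
Override check — reserves: 14.8 mo (ok); score: 684 (below 720).
Compensating-factor requirement not fully met.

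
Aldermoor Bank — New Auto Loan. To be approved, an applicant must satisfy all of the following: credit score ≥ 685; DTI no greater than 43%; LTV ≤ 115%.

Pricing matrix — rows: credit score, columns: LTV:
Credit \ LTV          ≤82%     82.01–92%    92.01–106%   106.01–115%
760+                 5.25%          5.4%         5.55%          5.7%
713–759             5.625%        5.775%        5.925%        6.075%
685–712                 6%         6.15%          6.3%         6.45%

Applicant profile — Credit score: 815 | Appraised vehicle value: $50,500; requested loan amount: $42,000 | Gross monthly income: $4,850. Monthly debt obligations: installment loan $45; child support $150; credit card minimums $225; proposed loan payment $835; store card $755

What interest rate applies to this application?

5.4%

Credit score 815 ≥ 685; Total monthly debts = (45 + 150 + 225 + 835 + 755) = 2,010. DTI = 2,010/4,850 = 41.4% ≤ 43%
LTV: 42,000 ÷ 50,500 = 83.2%, within 115% cap
Score 815 is in the 760+ band; LTV 83.2% is in the 82.01–92% band → 5.4%.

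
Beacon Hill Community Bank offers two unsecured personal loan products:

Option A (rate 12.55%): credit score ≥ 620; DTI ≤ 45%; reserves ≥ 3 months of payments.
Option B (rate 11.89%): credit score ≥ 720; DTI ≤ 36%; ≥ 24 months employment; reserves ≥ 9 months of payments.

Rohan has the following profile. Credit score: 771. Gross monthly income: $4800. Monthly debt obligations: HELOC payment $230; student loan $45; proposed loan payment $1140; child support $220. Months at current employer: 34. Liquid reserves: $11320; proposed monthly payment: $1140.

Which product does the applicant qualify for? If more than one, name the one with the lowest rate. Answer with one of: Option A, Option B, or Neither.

Option B

Total debts = (230 + 45 + 1,140 + 220) = 1,635; DTI = 1,635/4,800 = 34.1%.
Reserves = 11,320/1,140 = 9.9 months.
Option A: score 771 ≥ 620; DTI 34.1% ≤ 45%; reserves 9.9 ≥ 3 mo → qualifies.
Option B: score 771 ≥ 720; DTI 34.1% ≤ 36%; employment 34 ≥ 24 mo; reserves 9.9 ≥ 9 mo → qualifies.
Qualifying: Option A, Option B. Lowest rate is 11.89% → Option B.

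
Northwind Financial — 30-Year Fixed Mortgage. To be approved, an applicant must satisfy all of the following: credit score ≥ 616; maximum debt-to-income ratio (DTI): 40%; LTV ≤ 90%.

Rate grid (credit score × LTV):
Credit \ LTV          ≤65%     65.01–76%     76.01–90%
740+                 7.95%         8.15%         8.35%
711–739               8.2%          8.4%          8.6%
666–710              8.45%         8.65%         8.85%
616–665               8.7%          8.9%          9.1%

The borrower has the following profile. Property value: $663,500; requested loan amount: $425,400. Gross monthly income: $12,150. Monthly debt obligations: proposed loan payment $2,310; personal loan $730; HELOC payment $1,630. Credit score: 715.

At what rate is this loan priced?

Credit score 715 ≥ 616; Total monthly debts = (2,310 + 730 + 1,630) = 4,670. DTI: 4,670 ÷ 12,150 = 38.4%, within the 40% cap
LTV = 425,400/663,500 = 64.1% ≤ 90%
Score 715 is in the 711–739 band; LTV 64.1% is in the ≤65% band → 8.2%.

8.2%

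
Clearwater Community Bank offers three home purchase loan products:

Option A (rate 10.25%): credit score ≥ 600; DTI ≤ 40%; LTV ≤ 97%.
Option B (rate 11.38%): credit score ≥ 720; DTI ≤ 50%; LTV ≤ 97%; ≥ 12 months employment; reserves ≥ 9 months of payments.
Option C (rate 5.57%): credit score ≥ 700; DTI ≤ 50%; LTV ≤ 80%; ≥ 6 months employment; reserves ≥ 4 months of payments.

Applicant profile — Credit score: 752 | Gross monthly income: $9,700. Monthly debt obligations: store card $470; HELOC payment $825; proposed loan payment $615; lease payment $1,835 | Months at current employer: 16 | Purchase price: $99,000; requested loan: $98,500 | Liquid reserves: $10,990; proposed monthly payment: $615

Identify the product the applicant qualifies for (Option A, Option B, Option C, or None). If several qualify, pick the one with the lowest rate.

None

Total debts = (470 + 825 + 615 + 1,835) = 3,745; DTI = 3,745/9,700 = 38.6%.
LTV = 98,500/99,000 = 99.5%.
Reserves = 10,990/615 = 17.9 months.
Option A: score 752 ≥ 600; DTI 38.6% ≤ 40%; LTV 99.5% > 97% → does not qualify.
Option B: score 752 ≥ 720; DTI 38.6% ≤ 50%; LTV 99.5% > 97%; employment 16 ≥ 12 mo; reserves 17.9 ≥ 9 mo → does not qualify.
Option C: score 752 ≥ 700; DTI 38.6% ≤ 50%; LTV 99.5% > 80%; employment 16 ≥ 6 mo; reserves 17.9 ≥ 4 mo → does not qualify.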